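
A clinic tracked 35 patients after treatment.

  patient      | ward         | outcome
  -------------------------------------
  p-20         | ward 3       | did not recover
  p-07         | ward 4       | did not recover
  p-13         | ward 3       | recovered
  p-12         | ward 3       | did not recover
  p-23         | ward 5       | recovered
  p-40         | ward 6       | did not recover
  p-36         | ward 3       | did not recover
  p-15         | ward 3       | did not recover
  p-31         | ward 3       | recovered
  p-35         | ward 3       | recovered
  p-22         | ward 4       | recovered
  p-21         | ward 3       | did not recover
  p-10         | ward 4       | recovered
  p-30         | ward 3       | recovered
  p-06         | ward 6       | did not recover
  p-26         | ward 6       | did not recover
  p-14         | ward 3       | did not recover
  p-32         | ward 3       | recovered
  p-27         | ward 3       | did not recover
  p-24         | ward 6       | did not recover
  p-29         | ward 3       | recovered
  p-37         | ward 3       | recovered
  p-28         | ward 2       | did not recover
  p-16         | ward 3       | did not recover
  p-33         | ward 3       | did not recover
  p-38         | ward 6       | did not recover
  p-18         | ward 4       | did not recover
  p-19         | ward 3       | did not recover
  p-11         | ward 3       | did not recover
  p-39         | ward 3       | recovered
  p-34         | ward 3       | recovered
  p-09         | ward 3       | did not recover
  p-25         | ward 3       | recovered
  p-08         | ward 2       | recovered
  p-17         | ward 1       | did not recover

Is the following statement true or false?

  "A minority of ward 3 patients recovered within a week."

'A minority of ward 3 patients recovered within a week' holds iff |A ∩ B| < |A ∖ B|.
|A| = 22, |A ∩ B| = 10, |A ∖ B| = 12.
10 < 12, so the statement is true.

True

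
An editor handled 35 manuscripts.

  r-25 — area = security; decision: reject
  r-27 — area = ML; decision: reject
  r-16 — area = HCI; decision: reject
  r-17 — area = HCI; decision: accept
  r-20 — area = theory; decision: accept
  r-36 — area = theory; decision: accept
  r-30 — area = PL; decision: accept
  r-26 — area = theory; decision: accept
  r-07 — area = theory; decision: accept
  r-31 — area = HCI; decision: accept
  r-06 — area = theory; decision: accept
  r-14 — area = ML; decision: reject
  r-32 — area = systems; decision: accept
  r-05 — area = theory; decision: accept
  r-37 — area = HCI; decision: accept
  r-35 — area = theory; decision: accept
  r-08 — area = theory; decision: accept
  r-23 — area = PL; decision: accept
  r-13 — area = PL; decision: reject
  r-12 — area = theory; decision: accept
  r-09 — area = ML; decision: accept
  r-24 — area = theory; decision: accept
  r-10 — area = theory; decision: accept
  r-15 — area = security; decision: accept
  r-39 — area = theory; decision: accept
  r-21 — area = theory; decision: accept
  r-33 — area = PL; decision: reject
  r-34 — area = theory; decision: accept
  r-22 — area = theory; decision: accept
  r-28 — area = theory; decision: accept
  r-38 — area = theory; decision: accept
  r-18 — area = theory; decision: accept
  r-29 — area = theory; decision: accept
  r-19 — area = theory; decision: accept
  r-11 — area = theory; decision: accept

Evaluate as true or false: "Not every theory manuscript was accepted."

False

Truth condition: A ⊄ B (|A ∖ B| ≥ 1).
|A| = 21, |A ∩ B| = 21, |A ∖ B| = 0.
So the statement is false.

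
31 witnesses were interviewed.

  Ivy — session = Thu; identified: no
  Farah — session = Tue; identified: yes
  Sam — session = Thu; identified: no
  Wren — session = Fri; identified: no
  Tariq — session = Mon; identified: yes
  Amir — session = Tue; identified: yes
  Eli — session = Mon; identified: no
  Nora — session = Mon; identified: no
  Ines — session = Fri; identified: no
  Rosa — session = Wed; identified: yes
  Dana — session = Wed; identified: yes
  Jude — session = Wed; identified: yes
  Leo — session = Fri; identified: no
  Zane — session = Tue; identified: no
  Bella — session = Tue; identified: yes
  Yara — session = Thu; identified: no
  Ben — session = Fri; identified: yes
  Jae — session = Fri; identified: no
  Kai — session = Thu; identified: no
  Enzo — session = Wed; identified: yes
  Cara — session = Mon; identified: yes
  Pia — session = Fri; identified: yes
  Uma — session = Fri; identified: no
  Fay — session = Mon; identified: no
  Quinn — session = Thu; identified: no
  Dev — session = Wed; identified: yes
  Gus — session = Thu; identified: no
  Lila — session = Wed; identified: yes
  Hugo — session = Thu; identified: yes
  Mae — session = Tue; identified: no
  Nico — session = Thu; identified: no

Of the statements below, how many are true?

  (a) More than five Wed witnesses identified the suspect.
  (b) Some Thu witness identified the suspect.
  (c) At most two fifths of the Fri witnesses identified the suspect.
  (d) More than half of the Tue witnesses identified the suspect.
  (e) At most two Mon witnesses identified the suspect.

5

(a) Wed: |A| = 6, |A ∩ B| = 6; needs |A ∩ B| > 5 — true.
(b) Thu: |A| = 8, |A ∩ B| = 1; needs A ∩ B ≠ ∅ (|A ∩ B| ≥ 1) — true.
(c) Fri: |A| = 7, |A ∩ B| = 2; needs |A ∩ B| / |A| ≤ 2/5 — true.
(d) Tue: |A| = 5, |A ∩ B| = 3; needs |A ∩ B| > |A ∖ B| — true.
(e) Mon: |A| = 5, |A ∩ B| = 2; needs |A ∩ B| ≤ 2 — true.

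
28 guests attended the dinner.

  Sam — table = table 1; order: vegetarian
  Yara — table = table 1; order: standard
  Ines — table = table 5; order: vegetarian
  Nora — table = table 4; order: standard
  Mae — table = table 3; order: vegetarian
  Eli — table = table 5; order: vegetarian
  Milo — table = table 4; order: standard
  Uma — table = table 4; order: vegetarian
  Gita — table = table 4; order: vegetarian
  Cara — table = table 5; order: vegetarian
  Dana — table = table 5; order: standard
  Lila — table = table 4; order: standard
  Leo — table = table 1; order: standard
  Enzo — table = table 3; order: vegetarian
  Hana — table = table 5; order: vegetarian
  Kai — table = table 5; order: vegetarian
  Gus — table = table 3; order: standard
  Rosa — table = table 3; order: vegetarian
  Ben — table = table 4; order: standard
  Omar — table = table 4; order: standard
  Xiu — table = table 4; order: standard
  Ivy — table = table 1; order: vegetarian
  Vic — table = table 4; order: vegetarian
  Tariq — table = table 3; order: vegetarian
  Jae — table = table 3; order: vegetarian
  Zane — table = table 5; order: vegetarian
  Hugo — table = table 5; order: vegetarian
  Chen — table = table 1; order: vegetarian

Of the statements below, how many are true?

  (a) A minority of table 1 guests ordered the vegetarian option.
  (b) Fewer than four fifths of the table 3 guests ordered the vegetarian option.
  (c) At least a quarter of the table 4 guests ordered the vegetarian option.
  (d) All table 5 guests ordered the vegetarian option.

(a) table 1: |A| = 5, |A ∩ B| = 3; needs |A ∩ B| < |A ∖ B| — false.
(b) table 3: |A| = 6, |A ∩ B| = 5; needs |A ∩ B| / |A| < 4/5 — false.
(c) table 4: |A| = 9, |A ∩ B| = 3; needs |A ∩ B| / |A| ≥ 1/4 — true.
(d) table 5: |A| = 8, |A ∩ B| = 7; needs A ⊆ B, i.e. every element of A is in B (|A ∖ B| = 0) — false.

1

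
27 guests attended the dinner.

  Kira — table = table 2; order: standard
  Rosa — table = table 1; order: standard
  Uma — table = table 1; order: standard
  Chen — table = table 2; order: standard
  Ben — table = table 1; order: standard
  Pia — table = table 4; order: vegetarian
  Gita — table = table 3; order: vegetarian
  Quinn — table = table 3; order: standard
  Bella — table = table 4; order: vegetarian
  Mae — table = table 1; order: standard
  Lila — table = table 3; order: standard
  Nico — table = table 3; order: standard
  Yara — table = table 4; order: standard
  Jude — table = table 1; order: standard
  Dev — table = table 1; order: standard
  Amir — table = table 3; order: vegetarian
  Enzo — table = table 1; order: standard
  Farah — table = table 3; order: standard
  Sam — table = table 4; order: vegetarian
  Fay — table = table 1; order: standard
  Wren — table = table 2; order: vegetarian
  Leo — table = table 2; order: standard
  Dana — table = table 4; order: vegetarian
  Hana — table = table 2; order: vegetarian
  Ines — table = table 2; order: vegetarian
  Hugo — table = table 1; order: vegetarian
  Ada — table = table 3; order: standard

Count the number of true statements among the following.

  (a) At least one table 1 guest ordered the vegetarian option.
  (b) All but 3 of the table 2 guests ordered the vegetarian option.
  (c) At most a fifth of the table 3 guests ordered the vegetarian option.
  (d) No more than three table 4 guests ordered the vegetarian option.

(a) table 1: |A| = 9, |A ∩ B| = 1; needs A ∩ B ≠ ∅ (|A ∩ B| ≥ 1) — true.
(b) table 2: |A| = 6, |A ∩ B| = 3; needs |A ∖ B| = 3 — true.
(c) table 3: |A| = 7, |A ∩ B| = 2; needs |A ∩ B| / |A| ≤ 1/5 — false.
(d) table 4: |A| = 5, |A ∩ B| = 4; needs |A ∩ B| ≤ 3 — false.

2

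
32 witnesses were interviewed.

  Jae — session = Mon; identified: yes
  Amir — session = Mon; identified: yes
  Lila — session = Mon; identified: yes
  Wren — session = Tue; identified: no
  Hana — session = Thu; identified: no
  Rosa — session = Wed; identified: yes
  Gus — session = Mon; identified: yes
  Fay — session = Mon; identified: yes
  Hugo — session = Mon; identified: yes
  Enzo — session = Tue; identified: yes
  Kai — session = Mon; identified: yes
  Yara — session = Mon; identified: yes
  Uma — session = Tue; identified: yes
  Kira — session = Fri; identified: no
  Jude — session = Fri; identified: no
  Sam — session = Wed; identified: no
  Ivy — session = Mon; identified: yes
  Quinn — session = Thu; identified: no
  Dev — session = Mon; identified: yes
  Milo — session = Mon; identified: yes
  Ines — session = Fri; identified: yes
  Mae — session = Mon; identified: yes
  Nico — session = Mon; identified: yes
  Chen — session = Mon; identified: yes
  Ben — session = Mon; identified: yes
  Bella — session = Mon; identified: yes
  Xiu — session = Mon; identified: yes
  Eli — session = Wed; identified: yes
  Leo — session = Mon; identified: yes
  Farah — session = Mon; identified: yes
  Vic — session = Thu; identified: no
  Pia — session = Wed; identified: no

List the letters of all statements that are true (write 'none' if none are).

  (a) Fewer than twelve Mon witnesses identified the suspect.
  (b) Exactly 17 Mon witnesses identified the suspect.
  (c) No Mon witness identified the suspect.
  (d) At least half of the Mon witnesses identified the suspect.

|A| = 19, |A ∩ B| = 19, |A ∖ B| = 0.
(a) |A ∩ B| < 12: fails.
(b) |A ∩ B| = 17: fails.
(c) A ∩ B = ∅ (|A ∩ B| = 0): fails.
(d) |A ∩ B| ≥ |A ∖ B|: holds.

(d)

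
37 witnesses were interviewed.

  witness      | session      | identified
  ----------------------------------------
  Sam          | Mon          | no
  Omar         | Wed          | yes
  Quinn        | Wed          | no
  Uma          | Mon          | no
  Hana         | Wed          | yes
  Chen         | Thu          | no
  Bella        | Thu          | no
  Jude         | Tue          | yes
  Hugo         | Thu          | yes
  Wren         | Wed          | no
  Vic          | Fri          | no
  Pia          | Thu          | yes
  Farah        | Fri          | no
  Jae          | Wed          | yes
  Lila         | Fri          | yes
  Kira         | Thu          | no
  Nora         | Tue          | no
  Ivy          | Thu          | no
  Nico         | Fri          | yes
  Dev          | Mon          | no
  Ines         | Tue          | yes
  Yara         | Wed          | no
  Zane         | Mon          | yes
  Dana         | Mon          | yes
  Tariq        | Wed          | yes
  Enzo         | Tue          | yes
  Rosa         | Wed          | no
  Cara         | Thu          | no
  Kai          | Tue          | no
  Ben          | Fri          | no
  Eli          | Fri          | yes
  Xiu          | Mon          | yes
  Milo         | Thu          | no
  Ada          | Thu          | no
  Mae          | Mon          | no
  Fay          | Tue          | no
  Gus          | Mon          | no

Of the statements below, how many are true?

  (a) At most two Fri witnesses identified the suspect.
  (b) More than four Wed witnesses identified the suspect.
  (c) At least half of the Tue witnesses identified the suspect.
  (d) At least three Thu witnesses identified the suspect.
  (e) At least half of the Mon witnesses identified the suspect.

(a) Fri: |A| = 6, |A ∩ B| = 3; needs |A ∩ B| ≤ 2 — false.
(b) Wed: |A| = 8, |A ∩ B| = 4; needs |A ∩ B| > 4 — false.
(c) Tue: |A| = 6, |A ∩ B| = 3; needs |A ∩ B| ≥ |A ∖ B| — true.
(d) Thu: |A| = 9, |A ∩ B| = 2; needs |A ∩ B| ≥ 3 — false.
(e) Mon: |A| = 8, |A ∩ B| = 3; needs |A ∩ B| ≥ |A ∖ B| — false.

1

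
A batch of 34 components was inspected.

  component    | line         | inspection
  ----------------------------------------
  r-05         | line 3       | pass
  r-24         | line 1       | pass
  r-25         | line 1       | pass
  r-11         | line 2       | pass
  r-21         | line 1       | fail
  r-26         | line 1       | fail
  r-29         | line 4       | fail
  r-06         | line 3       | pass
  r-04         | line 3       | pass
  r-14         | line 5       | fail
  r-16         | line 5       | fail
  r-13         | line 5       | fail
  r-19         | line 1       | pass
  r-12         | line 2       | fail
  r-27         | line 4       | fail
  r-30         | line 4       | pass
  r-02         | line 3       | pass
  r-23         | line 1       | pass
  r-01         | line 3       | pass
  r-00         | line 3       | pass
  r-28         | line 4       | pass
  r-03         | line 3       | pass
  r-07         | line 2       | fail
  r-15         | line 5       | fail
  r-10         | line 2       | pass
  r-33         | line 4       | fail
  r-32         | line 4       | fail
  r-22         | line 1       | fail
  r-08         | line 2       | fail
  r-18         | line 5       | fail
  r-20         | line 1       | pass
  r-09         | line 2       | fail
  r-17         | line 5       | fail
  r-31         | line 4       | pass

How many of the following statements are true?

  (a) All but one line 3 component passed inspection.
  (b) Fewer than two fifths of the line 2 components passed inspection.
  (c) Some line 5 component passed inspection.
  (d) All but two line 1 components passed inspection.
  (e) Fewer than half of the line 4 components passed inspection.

2

(a) line 3: |A| = 7, |A ∩ B| = 7; needs |A ∖ B| = 1 — false.
(b) line 2: |A| = 6, |A ∩ B| = 2; needs |A ∩ B| / |A| < 2/5 — true.
(c) line 5: |A| = 6, |A ∩ B| = 0; needs A ∩ B ≠ ∅ (|A ∩ B| ≥ 1) — false.
(d) line 1: |A| = 8, |A ∩ B| = 5; needs |A ∖ B| = 2 — false.
(e) line 4: |A| = 7, |A ∩ B| = 3; needs |A ∩ B| < |A ∖ B| — true.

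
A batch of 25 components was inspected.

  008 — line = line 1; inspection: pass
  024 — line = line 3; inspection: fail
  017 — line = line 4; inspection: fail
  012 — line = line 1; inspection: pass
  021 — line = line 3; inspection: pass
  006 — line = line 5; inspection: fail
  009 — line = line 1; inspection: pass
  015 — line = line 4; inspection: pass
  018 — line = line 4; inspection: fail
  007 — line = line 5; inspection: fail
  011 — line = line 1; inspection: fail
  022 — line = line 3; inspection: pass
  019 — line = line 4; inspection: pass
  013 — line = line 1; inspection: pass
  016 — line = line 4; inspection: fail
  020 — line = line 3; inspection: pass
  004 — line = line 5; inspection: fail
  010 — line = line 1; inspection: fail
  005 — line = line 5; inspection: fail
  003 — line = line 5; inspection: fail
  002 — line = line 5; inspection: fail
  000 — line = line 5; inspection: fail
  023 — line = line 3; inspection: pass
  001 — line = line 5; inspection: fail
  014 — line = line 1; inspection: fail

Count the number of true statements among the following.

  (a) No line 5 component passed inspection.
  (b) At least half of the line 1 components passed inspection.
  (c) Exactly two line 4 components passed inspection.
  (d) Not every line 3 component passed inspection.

4

(a) line 5: |A| = 8, |A ∩ B| = 0; needs A ∩ B = ∅ (|A ∩ B| = 0) — true.
(b) line 1: |A| = 7, |A ∩ B| = 4; needs |A ∩ B| ≥ |A ∖ B| — true.
(c) line 4: |A| = 5, |A ∩ B| = 2; needs |A ∩ B| = 2 — true.
(d) line 3: |A| = 5, |A ∩ B| = 4; needs A ⊄ B (|A ∖ B| ≥ 1) — true.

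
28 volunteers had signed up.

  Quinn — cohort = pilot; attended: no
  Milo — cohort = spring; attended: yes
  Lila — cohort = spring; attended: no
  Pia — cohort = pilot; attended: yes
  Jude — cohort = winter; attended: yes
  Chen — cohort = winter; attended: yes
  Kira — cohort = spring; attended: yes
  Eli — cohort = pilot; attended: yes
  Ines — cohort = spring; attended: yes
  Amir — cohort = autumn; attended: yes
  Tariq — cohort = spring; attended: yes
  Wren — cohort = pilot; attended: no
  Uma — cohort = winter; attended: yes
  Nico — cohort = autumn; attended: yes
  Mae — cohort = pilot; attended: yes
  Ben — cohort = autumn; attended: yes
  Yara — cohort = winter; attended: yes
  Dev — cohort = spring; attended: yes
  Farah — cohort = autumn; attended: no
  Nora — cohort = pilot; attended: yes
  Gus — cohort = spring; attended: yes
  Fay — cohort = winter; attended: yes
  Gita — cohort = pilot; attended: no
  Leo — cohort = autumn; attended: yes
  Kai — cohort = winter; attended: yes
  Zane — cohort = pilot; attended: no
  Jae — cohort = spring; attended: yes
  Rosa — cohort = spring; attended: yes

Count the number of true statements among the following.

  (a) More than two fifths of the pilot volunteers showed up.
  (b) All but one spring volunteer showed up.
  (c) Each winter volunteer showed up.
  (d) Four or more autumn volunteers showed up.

(a) pilot: |A| = 8, |A ∩ B| = 4; needs |A ∩ B| / |A| > 2/5 — true.
(b) spring: |A| = 9, |A ∩ B| = 8; needs |A ∖ B| = 1 — true.
(c) winter: |A| = 6, |A ∩ B| = 6; needs A ⊆ B, i.e. every element of A is in B (|A ∖ B| = 0) — true.
(d) autumn: |A| = 5, |A ∩ B| = 4; needs |A ∩ B| ≥ 4 — true.

4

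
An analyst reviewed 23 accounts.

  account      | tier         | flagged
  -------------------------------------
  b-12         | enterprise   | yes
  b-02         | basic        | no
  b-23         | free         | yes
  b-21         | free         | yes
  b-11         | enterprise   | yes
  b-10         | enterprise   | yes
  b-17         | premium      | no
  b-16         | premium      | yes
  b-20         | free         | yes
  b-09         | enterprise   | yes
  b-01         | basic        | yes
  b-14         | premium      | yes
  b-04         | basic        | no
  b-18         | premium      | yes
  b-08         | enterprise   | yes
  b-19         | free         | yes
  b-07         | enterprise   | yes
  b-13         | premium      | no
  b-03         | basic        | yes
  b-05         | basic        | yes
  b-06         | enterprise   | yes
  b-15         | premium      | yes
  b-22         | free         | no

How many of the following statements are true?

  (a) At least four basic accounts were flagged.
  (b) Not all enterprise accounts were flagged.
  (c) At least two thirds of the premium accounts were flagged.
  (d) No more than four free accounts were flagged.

2

(a) basic: |A| = 5, |A ∩ B| = 3; needs |A ∩ B| ≥ 4 — false.
(b) enterprise: |A| = 7, |A ∩ B| = 7; needs A ⊄ B (|A ∖ B| ≥ 1) — false.
(c) premium: |A| = 6, |A ∩ B| = 4; needs |A ∩ B| / |A| ≥ 2/3 — true.
(d) free: |A| = 5, |A ∩ B| = 4; needs |A ∩ B| ≤ 4 — true.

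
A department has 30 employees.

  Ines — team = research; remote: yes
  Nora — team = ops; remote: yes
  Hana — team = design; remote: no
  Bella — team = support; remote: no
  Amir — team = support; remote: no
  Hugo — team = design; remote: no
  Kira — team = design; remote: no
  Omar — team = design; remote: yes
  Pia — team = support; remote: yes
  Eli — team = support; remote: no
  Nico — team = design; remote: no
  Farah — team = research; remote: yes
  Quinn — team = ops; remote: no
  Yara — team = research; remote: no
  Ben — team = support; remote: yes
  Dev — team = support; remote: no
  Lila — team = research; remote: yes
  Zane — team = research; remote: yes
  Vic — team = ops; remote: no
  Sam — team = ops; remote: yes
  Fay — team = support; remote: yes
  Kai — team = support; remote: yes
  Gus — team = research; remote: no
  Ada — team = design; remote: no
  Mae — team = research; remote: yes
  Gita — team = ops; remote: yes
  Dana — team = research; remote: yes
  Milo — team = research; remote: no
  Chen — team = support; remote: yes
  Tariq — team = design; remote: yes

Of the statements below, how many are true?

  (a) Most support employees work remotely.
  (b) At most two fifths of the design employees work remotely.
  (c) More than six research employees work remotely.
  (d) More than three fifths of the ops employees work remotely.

(a) support: |A| = 9, |A ∩ B| = 5; needs |A ∩ B| > |A ∖ B| — true.
(b) design: |A| = 7, |A ∩ B| = 2; needs |A ∩ B| / |A| ≤ 2/5 — true.
(c) research: |A| = 9, |A ∩ B| = 6; needs |A ∩ B| > 6 — false.
(d) ops: |A| = 5, |A ∩ B| = 3; needs |A ∩ B| / |A| > 3/5 — false.

2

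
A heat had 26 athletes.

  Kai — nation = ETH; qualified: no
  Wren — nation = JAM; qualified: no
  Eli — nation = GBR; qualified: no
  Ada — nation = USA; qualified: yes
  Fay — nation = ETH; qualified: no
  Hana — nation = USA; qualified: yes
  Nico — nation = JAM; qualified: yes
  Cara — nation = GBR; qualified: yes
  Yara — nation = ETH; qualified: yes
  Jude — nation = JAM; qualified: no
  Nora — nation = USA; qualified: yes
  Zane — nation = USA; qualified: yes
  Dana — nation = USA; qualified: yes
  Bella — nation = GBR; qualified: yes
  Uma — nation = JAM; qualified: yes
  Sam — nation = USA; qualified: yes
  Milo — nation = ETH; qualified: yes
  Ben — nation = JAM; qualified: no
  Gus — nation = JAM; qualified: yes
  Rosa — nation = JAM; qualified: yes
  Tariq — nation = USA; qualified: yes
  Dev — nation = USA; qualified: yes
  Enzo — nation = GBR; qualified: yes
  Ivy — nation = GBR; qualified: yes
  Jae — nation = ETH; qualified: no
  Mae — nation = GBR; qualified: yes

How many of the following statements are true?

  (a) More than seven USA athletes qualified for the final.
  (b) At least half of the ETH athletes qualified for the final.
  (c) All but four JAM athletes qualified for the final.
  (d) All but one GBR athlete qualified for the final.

2

(a) USA: |A| = 8, |A ∩ B| = 8; needs |A ∩ B| > 7 — true.
(b) ETH: |A| = 5, |A ∩ B| = 2; needs |A ∩ B| ≥ |A ∖ B| — false.
(c) JAM: |A| = 7, |A ∩ B| = 4; needs |A ∖ B| = 4 — false.
(d) GBR: |A| = 6, |A ∩ B| = 5; needs |A ∖ B| = 1 — true.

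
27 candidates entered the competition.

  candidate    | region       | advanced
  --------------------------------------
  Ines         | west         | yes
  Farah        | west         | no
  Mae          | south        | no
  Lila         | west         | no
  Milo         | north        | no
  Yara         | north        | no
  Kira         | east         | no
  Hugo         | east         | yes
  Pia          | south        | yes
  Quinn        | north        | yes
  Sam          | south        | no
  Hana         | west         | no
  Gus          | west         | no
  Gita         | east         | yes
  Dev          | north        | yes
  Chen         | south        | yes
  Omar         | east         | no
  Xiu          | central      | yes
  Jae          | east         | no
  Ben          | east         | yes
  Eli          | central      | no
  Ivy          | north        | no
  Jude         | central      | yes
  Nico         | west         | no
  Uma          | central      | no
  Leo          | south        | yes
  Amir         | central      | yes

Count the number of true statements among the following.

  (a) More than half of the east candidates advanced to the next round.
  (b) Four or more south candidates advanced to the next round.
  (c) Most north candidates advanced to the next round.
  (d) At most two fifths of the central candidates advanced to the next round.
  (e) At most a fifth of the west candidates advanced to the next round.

1

(a) east: |A| = 6, |A ∩ B| = 3; needs |A ∩ B| > |A ∖ B| — false.
(b) south: |A| = 5, |A ∩ B| = 3; needs |A ∩ B| ≥ 4 — false.
(c) north: |A| = 5, |A ∩ B| = 2; needs |A ∩ B| > |A ∖ B| — false.
(d) central: |A| = 5, |A ∩ B| = 3; needs |A ∩ B| / |A| ≤ 2/5 — false.
(e) west: |A| = 6, |A ∩ B| = 1; needs |A ∩ B| / |A| ≤ 1/5 — true.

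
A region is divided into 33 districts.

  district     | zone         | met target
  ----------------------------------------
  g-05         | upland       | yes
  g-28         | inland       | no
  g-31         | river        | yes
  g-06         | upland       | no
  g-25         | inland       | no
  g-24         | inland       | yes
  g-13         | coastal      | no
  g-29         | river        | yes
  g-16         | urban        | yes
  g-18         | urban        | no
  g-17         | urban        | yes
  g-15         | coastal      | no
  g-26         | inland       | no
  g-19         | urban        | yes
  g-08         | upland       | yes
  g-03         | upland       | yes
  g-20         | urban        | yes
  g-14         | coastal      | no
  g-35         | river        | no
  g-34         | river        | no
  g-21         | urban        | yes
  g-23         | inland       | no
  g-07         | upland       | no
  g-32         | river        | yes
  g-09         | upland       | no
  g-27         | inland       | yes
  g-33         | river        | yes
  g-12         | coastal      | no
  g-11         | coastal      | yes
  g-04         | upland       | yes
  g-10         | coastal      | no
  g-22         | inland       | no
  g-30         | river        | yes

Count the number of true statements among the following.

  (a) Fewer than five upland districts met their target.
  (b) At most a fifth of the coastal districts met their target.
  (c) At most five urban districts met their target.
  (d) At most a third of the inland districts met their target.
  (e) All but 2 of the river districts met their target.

5

(a) upland: |A| = 7, |A ∩ B| = 4; needs |A ∩ B| < 5 — true.
(b) coastal: |A| = 6, |A ∩ B| = 1; needs |A ∩ B| / |A| ≤ 1/5 — true.
(c) urban: |A| = 6, |A ∩ B| = 5; needs |A ∩ B| ≤ 5 — true.
(d) inland: |A| = 7, |A ∩ B| = 2; needs |A ∩ B| / |A| ≤ 1/3 — true.
(e) river: |A| = 7, |A ∩ B| = 5; needs |A ∖ B| = 2 — true.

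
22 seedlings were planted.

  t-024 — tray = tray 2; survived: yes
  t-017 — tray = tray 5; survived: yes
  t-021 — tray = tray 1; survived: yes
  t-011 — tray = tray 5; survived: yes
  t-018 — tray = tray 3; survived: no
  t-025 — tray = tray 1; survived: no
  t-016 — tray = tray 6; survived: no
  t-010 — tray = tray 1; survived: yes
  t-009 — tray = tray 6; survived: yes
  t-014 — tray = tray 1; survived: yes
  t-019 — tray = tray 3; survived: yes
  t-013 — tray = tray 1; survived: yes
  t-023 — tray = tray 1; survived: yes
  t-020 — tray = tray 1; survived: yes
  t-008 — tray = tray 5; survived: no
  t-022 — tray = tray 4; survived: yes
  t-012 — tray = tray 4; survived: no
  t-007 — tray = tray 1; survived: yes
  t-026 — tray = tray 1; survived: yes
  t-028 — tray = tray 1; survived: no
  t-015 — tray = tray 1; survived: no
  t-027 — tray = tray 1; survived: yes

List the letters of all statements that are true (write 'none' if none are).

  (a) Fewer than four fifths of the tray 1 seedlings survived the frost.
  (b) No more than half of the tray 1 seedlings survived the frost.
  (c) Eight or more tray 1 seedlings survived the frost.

|A| = 12, |A ∩ B| = 9, |A ∖ B| = 3.
(a) |A ∩ B| / |A| < 4/5: holds.
(b) |A ∩ B| ≤ |A ∖ B|: fails.
(c) |A ∩ B| ≥ 8: holds.

(a), (c)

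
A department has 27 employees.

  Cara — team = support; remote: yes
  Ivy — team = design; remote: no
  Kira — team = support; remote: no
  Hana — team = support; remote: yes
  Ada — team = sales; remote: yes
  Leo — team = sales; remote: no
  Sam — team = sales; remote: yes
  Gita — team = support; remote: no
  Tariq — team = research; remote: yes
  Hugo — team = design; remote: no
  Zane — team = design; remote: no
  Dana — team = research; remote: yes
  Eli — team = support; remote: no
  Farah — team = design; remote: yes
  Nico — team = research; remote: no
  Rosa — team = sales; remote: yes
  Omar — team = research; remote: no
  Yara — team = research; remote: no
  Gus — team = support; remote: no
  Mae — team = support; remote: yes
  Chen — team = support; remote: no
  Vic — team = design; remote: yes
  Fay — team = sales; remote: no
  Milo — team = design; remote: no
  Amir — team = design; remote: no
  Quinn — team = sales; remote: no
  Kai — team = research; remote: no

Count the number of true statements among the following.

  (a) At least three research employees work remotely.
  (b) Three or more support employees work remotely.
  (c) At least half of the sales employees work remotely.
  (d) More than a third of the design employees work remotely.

2

(a) research: |A| = 6, |A ∩ B| = 2; needs |A ∩ B| ≥ 3 — false.
(b) support: |A| = 8, |A ∩ B| = 3; needs |A ∩ B| ≥ 3 — true.
(c) sales: |A| = 6, |A ∩ B| = 3; needs |A ∩ B| ≥ |A ∖ B| — true.
(d) design: |A| = 7, |A ∩ B| = 2; needs |A ∩ B| / |A| > 1/3 — false.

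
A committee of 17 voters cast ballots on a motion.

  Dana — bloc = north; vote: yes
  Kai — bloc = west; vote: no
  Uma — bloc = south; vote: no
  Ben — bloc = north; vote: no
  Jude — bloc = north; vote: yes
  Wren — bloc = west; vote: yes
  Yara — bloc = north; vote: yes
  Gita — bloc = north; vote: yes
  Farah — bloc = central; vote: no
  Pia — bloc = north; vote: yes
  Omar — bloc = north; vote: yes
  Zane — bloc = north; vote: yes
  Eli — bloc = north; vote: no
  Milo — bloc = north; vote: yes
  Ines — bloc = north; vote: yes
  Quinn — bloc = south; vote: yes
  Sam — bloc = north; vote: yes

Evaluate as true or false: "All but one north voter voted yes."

False

Truth condition: |A ∖ B| = 1.
A (the restrictor) = {Dana, Ben, Jude, Yara, Gita, Pia, Omar, Zane, Eli, Milo, Ines, Sam}, |A| = 12.
A ∖ B = {Ben, Eli}, so |A ∖ B| = 2.
|A ∖ B| = 2, so the statement is false.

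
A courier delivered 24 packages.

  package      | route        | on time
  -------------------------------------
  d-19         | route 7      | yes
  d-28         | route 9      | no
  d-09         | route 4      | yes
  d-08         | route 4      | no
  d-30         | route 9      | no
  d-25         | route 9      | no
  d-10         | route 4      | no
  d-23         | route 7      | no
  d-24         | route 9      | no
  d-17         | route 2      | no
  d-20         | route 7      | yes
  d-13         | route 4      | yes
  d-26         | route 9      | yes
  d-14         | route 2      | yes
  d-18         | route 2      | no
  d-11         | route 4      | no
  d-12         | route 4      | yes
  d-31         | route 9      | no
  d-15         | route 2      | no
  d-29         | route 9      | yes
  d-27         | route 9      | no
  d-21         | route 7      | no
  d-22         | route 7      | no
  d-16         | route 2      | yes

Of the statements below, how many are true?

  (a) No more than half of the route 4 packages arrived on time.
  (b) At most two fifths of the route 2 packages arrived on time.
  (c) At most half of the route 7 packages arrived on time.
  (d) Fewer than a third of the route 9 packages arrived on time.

(a) route 4: |A| = 6, |A ∩ B| = 3; needs |A ∩ B| ≤ |A ∖ B| — true.
(b) route 2: |A| = 5, |A ∩ B| = 2; needs |A ∩ B| / |A| ≤ 2/5 — true.
(c) route 7: |A| = 5, |A ∩ B| = 2; needs |A ∩ B| ≤ |A ∖ B| — true.
(d) route 9: |A| = 8, |A ∩ B| = 2; needs |A ∩ B| / |A| < 1/3 — true.

4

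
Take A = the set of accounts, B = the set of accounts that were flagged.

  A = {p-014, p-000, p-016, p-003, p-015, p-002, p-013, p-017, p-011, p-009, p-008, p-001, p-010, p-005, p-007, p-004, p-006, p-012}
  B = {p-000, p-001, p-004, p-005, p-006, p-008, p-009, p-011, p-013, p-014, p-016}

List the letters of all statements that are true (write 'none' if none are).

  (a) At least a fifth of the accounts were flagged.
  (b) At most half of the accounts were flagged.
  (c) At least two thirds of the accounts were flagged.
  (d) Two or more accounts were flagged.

(a), (d)

|A| = 18, |A ∩ B| = 11, |A ∖ B| = 7.
(a) |A ∩ B| / |A| ≥ 1/5: holds.
(b) |A ∩ B| ≤ |A ∖ B|: fails.
(c) |A ∩ B| / |A| ≥ 2/3: fails.
(d) |A ∩ B| ≥ 2: holds.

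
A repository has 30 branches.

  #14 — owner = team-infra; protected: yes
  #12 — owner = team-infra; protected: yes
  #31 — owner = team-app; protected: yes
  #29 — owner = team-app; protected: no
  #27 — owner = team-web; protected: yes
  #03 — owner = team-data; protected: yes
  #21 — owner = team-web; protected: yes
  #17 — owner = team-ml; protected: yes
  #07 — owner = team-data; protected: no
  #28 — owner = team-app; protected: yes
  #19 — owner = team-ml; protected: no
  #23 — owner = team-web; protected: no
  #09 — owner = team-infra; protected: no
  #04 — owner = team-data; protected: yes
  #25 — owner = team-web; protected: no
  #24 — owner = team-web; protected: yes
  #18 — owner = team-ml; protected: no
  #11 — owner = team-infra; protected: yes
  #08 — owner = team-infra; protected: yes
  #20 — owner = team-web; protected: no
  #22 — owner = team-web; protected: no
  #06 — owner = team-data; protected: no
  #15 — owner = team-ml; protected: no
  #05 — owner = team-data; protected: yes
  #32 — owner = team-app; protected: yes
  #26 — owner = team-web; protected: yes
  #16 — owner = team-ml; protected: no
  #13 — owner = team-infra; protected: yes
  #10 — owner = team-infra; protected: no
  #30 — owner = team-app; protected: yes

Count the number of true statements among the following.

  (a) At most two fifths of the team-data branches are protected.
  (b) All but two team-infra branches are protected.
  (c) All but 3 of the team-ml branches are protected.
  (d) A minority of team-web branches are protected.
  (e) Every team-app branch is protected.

(a) team-data: |A| = 5, |A ∩ B| = 3; needs |A ∩ B| / |A| ≤ 2/5 — false.
(b) team-infra: |A| = 7, |A ∩ B| = 5; needs |A ∖ B| = 2 — true.
(c) team-ml: |A| = 5, |A ∩ B| = 1; needs |A ∖ B| = 3 — false.
(d) team-web: |A| = 8, |A ∩ B| = 4; needs |A ∩ B| < |A ∖ B| — false.
(e) team-app: |A| = 5, |A ∩ B| = 4; needs A ⊆ B, i.e. every element of A is in B (|A ∖ B| = 0) — false.

1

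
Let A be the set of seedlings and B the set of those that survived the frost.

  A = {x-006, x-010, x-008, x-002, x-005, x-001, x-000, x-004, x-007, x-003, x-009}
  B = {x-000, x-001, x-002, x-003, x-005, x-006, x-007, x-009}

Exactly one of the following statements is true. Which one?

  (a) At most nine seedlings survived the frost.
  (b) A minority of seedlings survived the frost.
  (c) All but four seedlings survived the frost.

|A| = 11, |A ∩ B| = 8, |A ∖ B| = 3.
(a) requires |A ∩ B| ≤ 9: true.
(b) requires |A ∩ B| < |A ∖ B|: false.
(c) requires |A ∖ B| = 4: false.

(a)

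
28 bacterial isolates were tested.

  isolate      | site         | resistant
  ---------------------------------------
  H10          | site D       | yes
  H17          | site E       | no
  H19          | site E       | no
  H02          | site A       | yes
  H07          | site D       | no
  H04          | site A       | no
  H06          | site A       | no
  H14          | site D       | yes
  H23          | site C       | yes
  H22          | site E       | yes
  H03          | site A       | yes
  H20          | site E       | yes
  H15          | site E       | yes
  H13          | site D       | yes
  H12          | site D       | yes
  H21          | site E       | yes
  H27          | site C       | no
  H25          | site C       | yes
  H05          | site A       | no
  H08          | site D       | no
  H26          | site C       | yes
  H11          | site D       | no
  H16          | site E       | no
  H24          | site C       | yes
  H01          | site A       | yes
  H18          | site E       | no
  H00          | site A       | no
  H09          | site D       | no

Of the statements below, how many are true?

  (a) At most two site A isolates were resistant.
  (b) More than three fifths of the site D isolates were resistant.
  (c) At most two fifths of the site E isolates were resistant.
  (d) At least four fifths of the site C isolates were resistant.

(a) site A: |A| = 7, |A ∩ B| = 3; needs |A ∩ B| ≤ 2 — false.
(b) site D: |A| = 8, |A ∩ B| = 4; needs |A ∩ B| / |A| > 3/5 — false.
(c) site E: |A| = 8, |A ∩ B| = 4; needs |A ∩ B| / |A| ≤ 2/5 — false.
(d) site C: |A| = 5, |A ∩ B| = 4; needs |A ∩ B| / |A| ≥ 4/5 — true.

1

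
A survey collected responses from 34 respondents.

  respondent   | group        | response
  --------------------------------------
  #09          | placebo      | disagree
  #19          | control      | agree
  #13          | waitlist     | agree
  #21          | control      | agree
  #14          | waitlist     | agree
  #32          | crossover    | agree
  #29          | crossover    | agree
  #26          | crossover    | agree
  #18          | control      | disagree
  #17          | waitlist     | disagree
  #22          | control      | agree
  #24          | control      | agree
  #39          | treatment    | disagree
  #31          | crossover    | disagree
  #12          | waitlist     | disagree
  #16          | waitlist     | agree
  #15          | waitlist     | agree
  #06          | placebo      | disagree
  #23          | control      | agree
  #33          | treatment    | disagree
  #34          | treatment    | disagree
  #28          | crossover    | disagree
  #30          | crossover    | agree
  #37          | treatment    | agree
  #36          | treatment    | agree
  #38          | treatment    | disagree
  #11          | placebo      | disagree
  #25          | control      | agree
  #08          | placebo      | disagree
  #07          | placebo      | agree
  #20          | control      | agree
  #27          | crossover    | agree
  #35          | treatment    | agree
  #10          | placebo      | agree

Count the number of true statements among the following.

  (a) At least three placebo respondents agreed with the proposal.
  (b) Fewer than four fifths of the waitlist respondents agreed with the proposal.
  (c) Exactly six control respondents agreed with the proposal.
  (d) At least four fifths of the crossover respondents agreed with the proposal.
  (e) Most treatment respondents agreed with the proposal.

1

(a) placebo: |A| = 6, |A ∩ B| = 2; needs |A ∩ B| ≥ 3 — false.
(b) waitlist: |A| = 6, |A ∩ B| = 4; needs |A ∩ B| / |A| < 4/5 — true.
(c) control: |A| = 8, |A ∩ B| = 7; needs |A ∩ B| = 6 — false.
(d) crossover: |A| = 7, |A ∩ B| = 5; needs |A ∩ B| / |A| ≥ 4/5 — false.
(e) treatment: |A| = 7, |A ∩ B| = 3; needs |A ∩ B| > |A ∖ B| — false.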